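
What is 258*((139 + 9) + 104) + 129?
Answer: 65145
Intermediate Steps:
258*((139 + 9) + 104) + 129 = 258*(148 + 104) + 129 = 258*252 + 129 = 65016 + 129 = 65145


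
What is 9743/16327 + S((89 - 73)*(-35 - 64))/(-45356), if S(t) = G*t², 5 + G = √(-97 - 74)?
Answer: 1769557673/6383857 - 1881792*I*√19/11339 ≈ 277.19 - 723.39*I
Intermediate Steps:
G = -5 + 3*I*√19 (G = -5 + √(-97 - 74) = -5 + √(-171) = -5 + 3*I*√19 ≈ -5.0 + 13.077*I)
S(t) = t²*(-5 + 3*I*√19) (S(t) = (-5 + 3*I*√19)*t² = t²*(-5 + 3*I*√19))
9743/16327 + S((89 - 73)*(-35 - 64))/(-45356) = 9743/16327 + (((89 - 73)*(-35 - 64))²*(-5 + 3*I*√19))/(-45356) = 9743*(1/16327) + ((16*(-99))²*(-5 + 3*I*√19))*(-1/45356) = 9743/16327 + ((-1584)²*(-5 + 3*I*√19))*(-1/45356) = 9743/16327 + (2509056*(-5 + 3*I*√19))*(-1/45356) = 9743/16327 + (-12545280 + 7527168*I*√19)*(-1/45356) = 9743/16327 + (3136320/11339 - 1881792*I*√19/11339) = 1769557673/6383857 - 1881792*I*√19/11339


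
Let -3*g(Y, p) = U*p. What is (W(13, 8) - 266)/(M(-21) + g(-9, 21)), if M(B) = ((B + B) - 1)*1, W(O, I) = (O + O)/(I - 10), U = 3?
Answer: 279/64 ≈ 4.3594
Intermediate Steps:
W(O, I) = 2*O/(-10 + I) (W(O, I) = (2*O)/(-10 + I) = 2*O/(-10 + I))
g(Y, p) = -p
M(B) = -1 + 2*B (M(B) = (2*B - 1)*1 = (-1 + 2*B)*1 = -1 + 2*B)
(W(13, 8) - 266)/(M(-21) + g(-9, 21)) = (2*13/(-10 + 8) - 266)/((-1 + 2*(-21)) - 1*21) = (2*13/(-2) - 266)/((-1 - 42) - 21) = (2*13*(-½) - 266)/(-43 - 21) = (-13 - 266)/(-64) = -279*(-1/64) = 279/64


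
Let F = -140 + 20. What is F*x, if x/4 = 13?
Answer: -6240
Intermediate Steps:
x = 52 (x = 4*13 = 52)
F = -120
F*x = -120*52 = -6240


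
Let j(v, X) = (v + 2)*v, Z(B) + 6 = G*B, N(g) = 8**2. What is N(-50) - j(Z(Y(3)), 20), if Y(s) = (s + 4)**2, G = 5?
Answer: -57535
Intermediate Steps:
Y(s) = (4 + s)**2
N(g) = 64
Z(B) = -6 + 5*B
j(v, X) = v*(2 + v) (j(v, X) = (2 + v)*v = v*(2 + v))
N(-50) - j(Z(Y(3)), 20) = 64 - (-6 + 5*(4 + 3)**2)*(2 + (-6 + 5*(4 + 3)**2)) = 64 - (-6 + 5*7**2)*(2 + (-6 + 5*7**2)) = 64 - (-6 + 5*49)*(2 + (-6 + 5*49)) = 64 - (-6 + 245)*(2 + (-6 + 245)) = 64 - 239*(2 + 239) = 64 - 239*241 = 64 - 1*57599 = 64 - 57599 = -57535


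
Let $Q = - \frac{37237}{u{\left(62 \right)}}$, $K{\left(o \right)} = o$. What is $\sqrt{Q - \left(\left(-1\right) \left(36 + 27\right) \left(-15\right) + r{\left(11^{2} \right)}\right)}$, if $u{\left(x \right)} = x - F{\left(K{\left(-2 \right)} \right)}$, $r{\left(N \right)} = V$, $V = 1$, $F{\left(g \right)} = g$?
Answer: $\frac{i \sqrt{97781}}{8} \approx 39.087 i$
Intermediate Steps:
$r{\left(N \right)} = 1$
$u{\left(x \right)} = 2 + x$ ($u{\left(x \right)} = x - -2 = x + 2 = 2 + x$)
$Q = - \frac{37237}{64}$ ($Q = - \frac{37237}{2 + 62} = - \frac{37237}{64} \approx -581.83$)
$\sqrt{Q - \left(\left(-1\right) \left(36 + 27\right) \left(-15\right) + r{\left(11^{2} \right)}\right)} = \sqrt{- \frac{37237}{64} + \left(\left(36 + 27\right) \left(-15\right) - 1\right)} = \sqrt{- \frac{37237}{64} + \left(63 \left(-15\right) - 1\right)} = \sqrt{- \frac{37237}{64} - 946} = \sqrt{- \frac{97781}{64}} = \frac{i \sqrt{97781}}{8}$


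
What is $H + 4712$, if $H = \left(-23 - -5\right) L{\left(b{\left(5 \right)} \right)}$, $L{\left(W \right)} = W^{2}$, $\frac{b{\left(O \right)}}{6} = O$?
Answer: $-11488$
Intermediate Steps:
$b{\left(O \right)} = 6 O$
$H = -16200$ ($H = \left(-23 - -5\right) \left(6 \cdot 5\right)^{2} = \left(-23 + 5\right) 30^{2} = \left(-18\right) 900 = -16200$)
$H + 4712 = -16200 + 4712 = -11488$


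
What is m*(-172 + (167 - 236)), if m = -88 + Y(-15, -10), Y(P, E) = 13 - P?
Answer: 14460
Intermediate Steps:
m = -60 (m = -88 + (13 - 1*(-15)) = -88 + (13 + 15) = -88 + 28 = -60)
m*(-172 + (167 - 236)) = -60*(-172 + (167 - 236)) = -60*(-172 - 69) = -60*(-241) = 14460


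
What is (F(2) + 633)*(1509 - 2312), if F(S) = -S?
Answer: -506693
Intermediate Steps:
(F(2) + 633)*(1509 - 2312) = (-1*2 + 633)*(1509 - 2312) = (-2 + 633)*(-803) = 631*(-803) = -506693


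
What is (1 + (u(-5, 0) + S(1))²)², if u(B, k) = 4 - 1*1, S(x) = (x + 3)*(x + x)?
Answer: 14884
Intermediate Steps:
S(x) = 2*x*(3 + x) (S(x) = (3 + x)*(2*x) = 2*x*(3 + x))
u(B, k) = 3 (u(B, k) = 4 - 1 = 3)
(1 + (u(-5, 0) + S(1))²)² = (1 + (3 + 2*1*(3 + 1))²)² = (1 + (3 + 2*1*4)²)² = (1 + (3 + 8)²)² = (1 + 11²)² = (1 + 121)² = 122² = 14884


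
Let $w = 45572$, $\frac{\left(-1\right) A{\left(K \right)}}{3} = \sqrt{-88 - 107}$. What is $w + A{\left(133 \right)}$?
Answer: $45572 - 3 i \sqrt{195} \approx 45572.0 - 41.893 i$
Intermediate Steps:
$A{\left(K \right)} = - 3 i \sqrt{195}$ ($A{\left(K \right)} = - 3 \sqrt{-88 - 107} = - 3 \sqrt{-195} = - 3 i \sqrt{195}$)
$w + A{\left(133 \right)} = 45572 - 3 i \sqrt{195}$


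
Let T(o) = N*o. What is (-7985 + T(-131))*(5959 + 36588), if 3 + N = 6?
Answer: -356458766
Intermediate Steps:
N = 3 (N = -3 + 6 = 3)
T(o) = 3*o
(-7985 + T(-131))*(5959 + 36588) = (-7985 + 3*(-131))*(5959 + 36588) = (-7985 - 393)*42547 = -8378*42547 = -356458766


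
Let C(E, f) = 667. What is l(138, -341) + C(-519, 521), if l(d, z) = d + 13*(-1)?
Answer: 792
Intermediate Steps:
l(d, z) = -13 + d (l(d, z) = d - 13 = -13 + d)
l(138, -341) + C(-519, 521) = (-13 + 138) + 667 = 125 + 667 = 792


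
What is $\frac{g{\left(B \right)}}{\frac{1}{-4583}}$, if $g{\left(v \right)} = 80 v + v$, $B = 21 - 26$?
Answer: $1856115$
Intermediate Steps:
$B = -5$
$g{\left(v \right)} = 81 v$
$\frac{g{\left(B \right)}}{\frac{1}{-4583}} = \frac{81 \left(-5\right)}{\frac{1}{-4583}} = - \frac{405}{- \frac{1}{4583}} = \left(-405\right) \left(-4583\right) = 1856115$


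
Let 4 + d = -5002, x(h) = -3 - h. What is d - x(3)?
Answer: -5000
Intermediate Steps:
d = -5006 (d = -4 - 5002 = -5006)
d - x(3) = -5006 - (-3 - 1*3) = -5006 - (-3 - 3) = -5006 - 1*(-6) = -5006 + 6 = -5000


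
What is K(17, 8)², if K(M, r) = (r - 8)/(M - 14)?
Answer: 0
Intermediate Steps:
K(M, r) = (-8 + r)/(-14 + M)
K(17, 8)² = ((-8 + 8)/(-14 + 17))² = (0/3)² = ((⅓)*0)² = 0² = 0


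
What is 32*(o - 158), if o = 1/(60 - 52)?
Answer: -5052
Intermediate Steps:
o = ⅛ (o = 1/8 = ⅛ ≈ 0.12500)
32*(o - 158) = 32*(⅛ - 158) = 32*(-1263/8) = -5052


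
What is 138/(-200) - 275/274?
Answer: -23203/13700 ≈ -1.6936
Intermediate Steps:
138/(-200) - 275/274 = 138*(-1/200) - 275*1/274 = -69/100 - 275/274 = -23203/13700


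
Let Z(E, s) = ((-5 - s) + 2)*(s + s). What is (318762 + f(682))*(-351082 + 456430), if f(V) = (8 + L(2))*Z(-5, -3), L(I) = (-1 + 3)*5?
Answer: 33580939176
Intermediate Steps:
L(I) = 10 (L(I) = 2*5 = 10)
Z(E, s) = 2*s*(-3 - s) (Z(E, s) = (-3 - s)*(2*s) = 2*s*(-3 - s))
f(V) = 0 (f(V) = (8 + 10)*(-2*(-3)*(3 - 3)) = 18*(-2*(-3)*0) = 18*0 = 0)
(318762 + f(682))*(-351082 + 456430) = (318762 + 0)*(-351082 + 456430) = 318762*105348 = 33580939176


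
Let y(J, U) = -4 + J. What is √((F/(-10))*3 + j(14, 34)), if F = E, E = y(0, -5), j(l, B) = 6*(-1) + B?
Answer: √730/5 ≈ 5.4037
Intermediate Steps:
j(l, B) = -6 + B
E = -4 (E = -4 + 0 = -4)
F = -4
√((F/(-10))*3 + j(14, 34)) = √((-4/(-10))*3 + (-6 + 34)) = √(-⅒*(-4)*3 + 28) = √((⅖)*3 + 28) = √(6/5 + 28) = √(146/5) = √730/5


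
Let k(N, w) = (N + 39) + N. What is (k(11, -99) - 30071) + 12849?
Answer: -17161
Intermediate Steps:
k(N, w) = 39 + 2*N (k(N, w) = (39 + N) + N = 39 + 2*N)
(k(11, -99) - 30071) + 12849 = ((39 + 2*11) - 30071) + 12849 = ((39 + 22) - 30071) + 12849 = (61 - 30071) + 12849 = -30010 + 12849 = -17161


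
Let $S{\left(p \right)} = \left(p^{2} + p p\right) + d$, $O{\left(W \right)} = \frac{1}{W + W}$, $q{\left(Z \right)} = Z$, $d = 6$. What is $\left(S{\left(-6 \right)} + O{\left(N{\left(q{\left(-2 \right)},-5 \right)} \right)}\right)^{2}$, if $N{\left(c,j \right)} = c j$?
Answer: $\frac{2436721}{400} \approx 6091.8$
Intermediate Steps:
$O{\left(W \right)} = \frac{1}{2 W}$
$S{\left(p \right)} = 6 + 2 p^{2}$ ($S{\left(p \right)} = \left(p^{2} + p p\right) + 6 = \left(p^{2} + p^{2}\right) + 6 = 2 p^{2} + 6 = 6 + 2 p^{2}$)
$\left(S{\left(-6 \right)} + O{\left(N{\left(q{\left(-2 \right)},-5 \right)} \right)}\right)^{2} = \left(\left(6 + 2 \left(-6\right)^{2}\right) + \frac{1}{2 \left(\left(-2\right) \left(-5\right)\right)}\right)^{2} = \left(\left(6 + 2 \cdot 36\right) + \frac{1}{2 \cdot 10}\right)^{2} = \left(\left(6 + 72\right) + \frac{1}{2} \cdot \frac{1}{10}\right)^{2} = \left(78 + \frac{1}{20}\right)^{2} = \left(\frac{1561}{20}\right)^{2} = \frac{2436721}{400}$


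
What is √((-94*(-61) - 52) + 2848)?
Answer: √8530 ≈ 92.358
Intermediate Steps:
√((-94*(-61) - 52) + 2848) = √((5734 - 52) + 2848) = √(5682 + 2848) = √8530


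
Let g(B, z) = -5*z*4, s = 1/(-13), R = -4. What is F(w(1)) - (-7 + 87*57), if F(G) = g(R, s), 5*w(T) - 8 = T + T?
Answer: -64356/13 ≈ -4950.5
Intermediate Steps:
s = -1/13 (s = 1*(-1/13) = -1/13 ≈ -0.076923)
w(T) = 8/5 + 2*T/5 (w(T) = 8/5 + (T + T)/5 = 8/5 + (2*T)/5 = 8/5 + 2*T/5)
g(B, z) = -20*z
F(G) = 20/13 (F(G) = -20*(-1/13) = 20/13)
F(w(1)) - (-7 + 87*57) = 20/13 - (-7 + 87*57) = 20/13 - (-7 + 4959) = 20/13 - 1*4952 = 20/13 - 4952 = -64356/13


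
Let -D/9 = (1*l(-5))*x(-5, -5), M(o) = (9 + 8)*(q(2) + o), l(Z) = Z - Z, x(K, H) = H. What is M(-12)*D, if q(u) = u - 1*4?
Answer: 0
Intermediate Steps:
q(u) = -4 + u (q(u) = u - 4 = -4 + u)
l(Z) = 0
M(o) = -34 + 17*o (M(o) = (9 + 8)*((-4 + 2) + o) = 17*(-2 + o) = -34 + 17*o)
D = 0 (D = -9*1*0*(-5) = -0*(-5) = -9*0 = 0)
M(-12)*D = (-34 + 17*(-12))*0 = (-34 - 204)*0 = -238*0 = 0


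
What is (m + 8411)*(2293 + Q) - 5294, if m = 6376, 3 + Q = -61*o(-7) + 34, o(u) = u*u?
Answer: -9838649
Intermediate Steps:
o(u) = u²
Q = -2958 (Q = -3 + (-61*(-7)² + 34) = -3 + (-61*49 + 34) = -3 + (-2989 + 34) = -3 - 2955 = -2958)
(m + 8411)*(2293 + Q) - 5294 = (6376 + 8411)*(2293 - 2958) - 5294 = 14787*(-665) - 5294 = -9833355 - 5294 = -9838649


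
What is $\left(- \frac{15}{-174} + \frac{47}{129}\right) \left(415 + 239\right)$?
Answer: $\frac{367439}{1247} \approx 294.66$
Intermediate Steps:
$\left(- \frac{15}{-174} + \frac{47}{129}\right) \left(415 + 239\right) = \left(\left(-15\right) \left(- \frac{1}{174}\right) + 47 \cdot \frac{1}{129}\right) 654 = \left(\frac{5}{58} + \frac{47}{129}\right) 654 = \frac{3371}{7482} \cdot 654 = \frac{367439}{1247}$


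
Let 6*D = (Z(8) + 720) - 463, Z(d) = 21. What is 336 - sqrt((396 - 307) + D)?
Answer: 336 - sqrt(1218)/3 ≈ 324.37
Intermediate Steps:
D = 139/3 (D = ((21 + 720) - 463)/6 = (741 - 463)/6 = (1/6)*278 = 139/3 ≈ 46.333)
336 - sqrt((396 - 307) + D) = 336 - sqrt((396 - 307) + 139/3) = 336 - sqrt(89 + 139/3) = 336 - sqrt(406/3) = 336 - sqrt(1218)/3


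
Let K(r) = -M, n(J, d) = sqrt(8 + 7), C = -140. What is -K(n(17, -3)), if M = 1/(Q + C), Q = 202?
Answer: 1/62 ≈ 0.016129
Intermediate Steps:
n(J, d) = sqrt(15)
M = 1/62 (M = 1/(202 - 140) = 1/62 ≈ 0.016129)
K(r) = -1/62 (K(r) = -1*1/62 = -1/62)
-K(n(17, -3)) = -1*(-1/62) = 1/62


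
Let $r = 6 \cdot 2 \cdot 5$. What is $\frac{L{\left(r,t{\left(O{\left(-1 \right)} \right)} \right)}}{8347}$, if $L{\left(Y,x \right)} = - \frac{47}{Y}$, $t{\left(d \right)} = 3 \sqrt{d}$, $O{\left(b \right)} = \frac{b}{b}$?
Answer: $- \frac{47}{500820} \approx -9.3846 \cdot 10^{-5}$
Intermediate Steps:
$O{\left(b \right)} = 1$
$r = 60$ ($r = 12 \cdot 5 = 60$)
$\frac{L{\left(r,t{\left(O{\left(-1 \right)} \right)} \right)}}{8347} = \frac{\left(-47\right) \frac{1}{60}}{8347} = \left(-47\right) \frac{1}{60} \cdot \frac{1}{8347} = \left(- \frac{47}{60}\right) \frac{1}{8347} = - \frac{47}{500820}$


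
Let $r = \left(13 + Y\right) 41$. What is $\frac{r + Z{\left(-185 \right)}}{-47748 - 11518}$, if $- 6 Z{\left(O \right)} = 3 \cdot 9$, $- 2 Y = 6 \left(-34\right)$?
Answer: $- \frac{9421}{118532} \approx -0.079481$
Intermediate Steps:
$Y = 102$ ($Y = - \frac{6 \left(-34\right)}{2} = \left(- \frac{1}{2}\right) \left(-204\right) = 102$)
$Z{\left(O \right)} = - \frac{9}{2}$ ($Z{\left(O \right)} = - \frac{3 \cdot 9}{6} = \left(- \frac{1}{6}\right) 27 = - \frac{9}{2}$)
$r = 4715$ ($r = \left(13 + 102\right) 41 = 115 \cdot 41 = 4715$)
$\frac{r + Z{\left(-185 \right)}}{-47748 - 11518} = \frac{4715 - \frac{9}{2}}{-47748 - 11518} = \frac{9421}{2 \left(-59266\right)} = \frac{9421}{2} \left(- \frac{1}{59266}\right) = - \frac{9421}{118532}$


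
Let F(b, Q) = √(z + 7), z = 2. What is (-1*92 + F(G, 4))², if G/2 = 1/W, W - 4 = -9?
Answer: 7921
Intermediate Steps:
W = -5 (W = 4 - 9 = -5)
G = -⅖ (G = 2/(-5) = 2*(-⅕) = -⅖ ≈ -0.40000)
F(b, Q) = 3 (F(b, Q) = √(2 + 7) = √9 = 3)
(-1*92 + F(G, 4))² = (-1*92 + 3)² = (-92 + 3)² = (-89)² = 7921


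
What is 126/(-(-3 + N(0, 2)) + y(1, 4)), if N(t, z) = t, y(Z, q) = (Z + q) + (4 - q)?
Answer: 63/4 ≈ 15.750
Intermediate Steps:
y(Z, q) = 4 + Z
126/(-(-3 + N(0, 2)) + y(1, 4)) = 126/(-(-3 + 0) + (4 + 1)) = 126/(-1*(-3) + 5) = 126/(3 + 5) = 126/8 = (⅛)*126 = 63/4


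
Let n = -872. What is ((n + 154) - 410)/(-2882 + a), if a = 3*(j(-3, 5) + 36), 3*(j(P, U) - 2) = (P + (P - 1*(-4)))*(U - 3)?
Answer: 94/231 ≈ 0.40693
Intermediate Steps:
j(P, U) = 2 + (-3 + U)*(4 + 2*P)/3 (j(P, U) = 2 + ((P + (P - 1*(-4)))*(U - 3))/3 = 2 + ((P + (P + 4))*(-3 + U))/3 = 2 + ((P + (4 + P))*(-3 + U))/3 = 2 + ((4 + 2*P)*(-3 + U))/3 = 2 + ((-3 + U)*(4 + 2*P))/3 = 2 + (-3 + U)*(4 + 2*P)/3)
a = 110 (a = 3*((-2 - 2*(-3) + (4/3)*5 + (2/3)*(-3)*5) + 36) = 3*((-2 + 6 + 20/3 - 10) + 36) = 3*(2/3 + 36) = 3*(110/3) = 110)
((n + 154) - 410)/(-2882 + a) = ((-872 + 154) - 410)/(-2882 + 110) = (-718 - 410)/(-2772) = -1128*(-1/2772) = 94/231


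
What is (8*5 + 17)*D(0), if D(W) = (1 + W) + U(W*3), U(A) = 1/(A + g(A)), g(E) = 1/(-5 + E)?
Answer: -228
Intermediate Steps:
U(A) = 1/(A + 1/(-5 + A))
D(W) = 1 + W + (-5 + 3*W)/(1 + 3*W*(-5 + 3*W)) (D(W) = (1 + W) + (-5 + W*3)/(1 + (W*3)*(-5 + W*3)) = (1 + W) + (-5 + 3*W)/(1 + (3*W)*(-5 + 3*W)) = (1 + W) + (-5 + 3*W)/(1 + 3*W*(-5 + 3*W)) = 1 + W + (-5 + 3*W)/(1 + 3*W*(-5 + 3*W)))
(8*5 + 17)*D(0) = (8*5 + 17)*(1 + 0 + 1/(1/(-5 + 3*0) + 3*0)) = (40 + 17)*(1 + 0 + 1/(1/(-5 + 0) + 0)) = 57*(1 + 0 + 1/(1/(-5) + 0)) = 57*(1 + 0 + 1/(-⅕ + 0)) = 57*(1 + 0 + 1/(-⅕)) = 57*(1 + 0 - 5) = 57*(-4) = -228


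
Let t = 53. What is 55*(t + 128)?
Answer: 9955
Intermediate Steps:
55*(t + 128) = 55*(53 + 128) = 55*181 = 9955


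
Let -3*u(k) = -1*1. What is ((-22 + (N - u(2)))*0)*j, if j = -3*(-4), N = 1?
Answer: 0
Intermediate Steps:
u(k) = ⅓ (u(k) = -(-1)/3 = -⅓*(-1) = ⅓)
j = 12
((-22 + (N - u(2)))*0)*j = ((-22 + (1 - 1*⅓))*0)*12 = ((-22 + (1 - ⅓))*0)*12 = ((-22 + ⅔)*0)*12 = -64/3*0*12 = 0*12 = 0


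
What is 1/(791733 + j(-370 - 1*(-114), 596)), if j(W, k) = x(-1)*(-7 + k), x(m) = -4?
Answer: 1/789377 ≈ 1.2668e-6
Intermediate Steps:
j(W, k) = 28 - 4*k (j(W, k) = -4*(-7 + k) = 28 - 4*k)
1/(791733 + j(-370 - 1*(-114), 596)) = 1/(791733 + (28 - 4*596)) = 1/(791733 + (28 - 2384)) = 1/(791733 - 2356) = 1/789377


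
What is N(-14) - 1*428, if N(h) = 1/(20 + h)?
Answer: -2567/6 ≈ -427.83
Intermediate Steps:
N(-14) - 1*428 = 1/(20 - 14) - 1*428 = 1/6 - 428 = ⅙ - 428 = -2567/6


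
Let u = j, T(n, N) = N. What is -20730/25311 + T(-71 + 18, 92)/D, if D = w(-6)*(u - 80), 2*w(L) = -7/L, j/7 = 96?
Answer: -1207537/2185183 ≈ -0.55260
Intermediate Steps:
j = 672 (j = 7*96 = 672)
u = 672
w(L) = -7/(2*L) (w(L) = (-7/L)/2 = -7/(2*L))
D = 1036/3 (D = (-7/2/(-6))*(672 - 80) = -7/2*(-⅙)*592 = (7/12)*592 = 1036/3 ≈ 345.33)
-20730/25311 + T(-71 + 18, 92)/D = -20730/25311 + 92/(1036/3) = -20730*1/25311 + 92*(3/1036) = -6910/8437 + 69/259 = -1207537/2185183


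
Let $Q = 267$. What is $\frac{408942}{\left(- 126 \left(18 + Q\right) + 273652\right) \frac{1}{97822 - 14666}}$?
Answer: $\frac{17002990476}{118871} \approx 1.4304 \cdot 10^{5}$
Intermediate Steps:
$\frac{408942}{\left(- 126 \left(18 + Q\right) + 273652\right) \frac{1}{97822 - 14666}} = \frac{408942}{\left(- 126 \left(18 + 267\right) + 273652\right) \frac{1}{97822 - 14666}} = \frac{408942}{\left(\left(-126\right) 285 + 273652\right) \frac{1}{83156}} = \frac{408942}{\left(-35910 + 273652\right) \frac{1}{83156}} = \frac{408942}{237742 \cdot \frac{1}{83156}} = \frac{408942}{\frac{118871}{41578}} = 408942 \cdot \frac{41578}{118871} = \frac{17002990476}{118871}$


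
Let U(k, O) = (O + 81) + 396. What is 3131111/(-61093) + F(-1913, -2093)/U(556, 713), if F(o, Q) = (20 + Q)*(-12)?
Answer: -1103136311/36350335 ≈ -30.347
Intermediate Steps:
U(k, O) = 477 + O (U(k, O) = (81 + O) + 396 = 477 + O)
F(o, Q) = -240 - 12*Q
3131111/(-61093) + F(-1913, -2093)/U(556, 713) = 3131111/(-61093) + (-240 - 12*(-2093))/(477 + 713) = 3131111*(-1/61093) + (-240 + 25116)/1190 = -3131111/61093 + 24876*(1/1190) = -3131111/61093 + 12438/595 = -1103136311/36350335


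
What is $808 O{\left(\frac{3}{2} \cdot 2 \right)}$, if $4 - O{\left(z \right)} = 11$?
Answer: $-5656$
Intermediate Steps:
$O{\left(z \right)} = -7$ ($O{\left(z \right)} = 4 - 11 = -7$)
$808 O{\left(\frac{3}{2} \cdot 2 \right)} = 808 \left(-7\right) = -5656$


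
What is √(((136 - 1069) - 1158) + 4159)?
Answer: 2*√517 ≈ 45.475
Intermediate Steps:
√(((136 - 1069) - 1158) + 4159) = √((-933 - 1158) + 4159) = √(-2091 + 4159) = √2068 = 2*√517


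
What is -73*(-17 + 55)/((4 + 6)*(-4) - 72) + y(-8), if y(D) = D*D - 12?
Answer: 4299/56 ≈ 76.768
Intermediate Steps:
y(D) = -12 + D² (y(D) = D² - 12 = -12 + D²)
-73*(-17 + 55)/((4 + 6)*(-4) - 72) + y(-8) = -73*(-17 + 55)/((4 + 6)*(-4) - 72) + (-12 + (-8)²) = -2774/(10*(-4) - 72) + (-12 + 64) = -2774/(-40 - 72) + 52 = -2774/(-112) + 52 = -2774*(-1)/112 + 52 = -73*(-19/56) + 52 = 1387/56 + 52 = 4299/56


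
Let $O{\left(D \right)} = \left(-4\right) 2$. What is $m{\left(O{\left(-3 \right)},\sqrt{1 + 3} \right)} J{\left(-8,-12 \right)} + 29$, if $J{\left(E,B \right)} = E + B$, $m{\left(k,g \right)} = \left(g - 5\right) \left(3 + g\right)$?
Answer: $329$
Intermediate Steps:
$O{\left(D \right)} = -8$
$m{\left(k,g \right)} = \left(-5 + g\right) \left(3 + g\right)$
$J{\left(E,B \right)} = B + E$
$m{\left(O{\left(-3 \right)},\sqrt{1 + 3} \right)} J{\left(-8,-12 \right)} + 29 = \left(-15 + \left(\sqrt{1 + 3}\right)^{2} - 2 \sqrt{1 + 3}\right) \left(-12 - 8\right) + 29 = \left(-15 + \left(\sqrt{4}\right)^{2} - 2 \sqrt{4}\right) \left(-20\right) + 29 = \left(-15 + 2^{2} - 4\right) \left(-20\right) + 29 = \left(-15 + 4 - 4\right) \left(-20\right) + 29 = \left(-15\right) \left(-20\right) + 29 = 300 + 29 = 329$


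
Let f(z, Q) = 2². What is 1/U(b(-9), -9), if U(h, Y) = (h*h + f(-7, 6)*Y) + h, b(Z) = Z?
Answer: 1/36 ≈ 0.027778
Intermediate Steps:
f(z, Q) = 4
U(h, Y) = h + h² + 4*Y (U(h, Y) = (h*h + 4*Y) + h = (h² + 4*Y) + h = h + h² + 4*Y)
1/U(b(-9), -9) = 1/(-9 + (-9)² + 4*(-9)) = 1/(-9 + 81 - 36) = 1/36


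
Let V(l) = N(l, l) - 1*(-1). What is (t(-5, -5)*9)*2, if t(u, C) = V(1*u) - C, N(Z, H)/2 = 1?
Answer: 144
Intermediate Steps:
N(Z, H) = 2 (N(Z, H) = 2*1 = 2)
V(l) = 3 (V(l) = 2 - 1*(-1) = 2 + 1 = 3)
t(u, C) = 3 - C
(t(-5, -5)*9)*2 = ((3 - 1*(-5))*9)*2 = ((3 + 5)*9)*2 = (8*9)*2 = 72*2 = 144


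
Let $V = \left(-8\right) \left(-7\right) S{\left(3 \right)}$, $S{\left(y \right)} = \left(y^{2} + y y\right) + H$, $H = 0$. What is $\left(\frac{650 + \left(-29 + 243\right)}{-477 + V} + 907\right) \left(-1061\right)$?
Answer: $- \frac{56879149}{59} \approx -9.6405 \cdot 10^{5}$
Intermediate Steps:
$S{\left(y \right)} = 2 y^{2}$ ($S{\left(y \right)} = \left(y^{2} + y y\right) + 0 = \left(y^{2} + y^{2}\right) + 0 = 2 y^{2} + 0 = 2 y^{2}$)
$V = 1008$ ($V = \left(-8\right) \left(-7\right) 2 \cdot 3^{2} = 56 \cdot 2 \cdot 9 = 56 \cdot 18 = 1008$)
$\left(\frac{650 + \left(-29 + 243\right)}{-477 + V} + 907\right) \left(-1061\right) = \left(\frac{650 + \left(-29 + 243\right)}{-477 + 1008} + 907\right) \left(-1061\right) = \left(\frac{650 + 214}{531} + 907\right) \left(-1061\right) = \left(864 \cdot \frac{1}{531} + 907\right) \left(-1061\right) = \left(\frac{96}{59} + 907\right) \left(-1061\right) = \frac{53609}{59} \left(-1061\right) = - \frac{56879149}{59}$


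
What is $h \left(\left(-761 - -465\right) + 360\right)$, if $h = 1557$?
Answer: $99648$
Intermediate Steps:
$h \left(\left(-761 - -465\right) + 360\right) = 1557 \left(\left(-761 - -465\right) + 360\right) = 1557 \left(\left(-761 + 465\right) + 360\right) = 1557 \left(-296 + 360\right) = 1557 \cdot 64 = 99648$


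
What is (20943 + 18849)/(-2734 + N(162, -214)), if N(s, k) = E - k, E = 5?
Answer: -39792/2515 ≈ -15.822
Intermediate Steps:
N(s, k) = 5 - k
(20943 + 18849)/(-2734 + N(162, -214)) = (20943 + 18849)/(-2734 + (5 - 1*(-214))) = 39792/(-2734 + (5 + 214)) = 39792/(-2734 + 219) = 39792/(-2515) = 39792*(-1/2515) = -39792/2515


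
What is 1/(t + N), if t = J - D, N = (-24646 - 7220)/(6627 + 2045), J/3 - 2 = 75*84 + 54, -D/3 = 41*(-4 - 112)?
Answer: 4336/20796867 ≈ 0.00020849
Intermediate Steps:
D = 14268 (D = -123*(-4 - 112) = -123*(-116) = -3*(-4756) = 14268)
J = 19068 (J = 6 + 3*(75*84 + 54) = 6 + 3*(6300 + 54) = 6 + 3*6354 = 6 + 19062 = 19068)
N = -15933/4336 (N = -31866/8672 = -31866*1/8672 = -15933/4336 ≈ -3.6746)
t = 4800 (t = 19068 - 1*14268 = 19068 - 14268 = 4800)
1/(t + N) = 1/(4800 - 15933/4336) = 1/(20796867/4336) = 4336/20796867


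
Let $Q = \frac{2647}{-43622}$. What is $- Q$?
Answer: $\frac{2647}{43622} \approx 0.06068$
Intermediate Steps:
$Q = - \frac{2647}{43622}$ ($Q = 2647 \left(- \frac{1}{43622}\right) = - \frac{2647}{43622} \approx -0.06068$)
$- Q = \left(-1\right) \left(- \frac{2647}{43622}\right) = \frac{2647}{43622}$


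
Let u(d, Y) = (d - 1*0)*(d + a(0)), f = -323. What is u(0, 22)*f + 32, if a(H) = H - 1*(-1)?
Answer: 32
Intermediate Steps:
a(H) = 1 + H (a(H) = H + 1 = 1 + H)
u(d, Y) = d*(1 + d) (u(d, Y) = (d - 1*0)*(d + (1 + 0)) = (d + 0)*(d + 1) = d*(1 + d))
u(0, 22)*f + 32 = (0*(1 + 0))*(-323) + 32 = (0*1)*(-323) + 32 = 0*(-323) + 32 = 0 + 32 = 32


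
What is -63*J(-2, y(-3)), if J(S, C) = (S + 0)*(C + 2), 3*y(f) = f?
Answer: 126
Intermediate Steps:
y(f) = f/3
J(S, C) = S*(2 + C)
-63*J(-2, y(-3)) = -(-126)*(2 + (⅓)*(-3)) = -(-126)*(2 - 1) = -(-126) = -63*(-2) = 126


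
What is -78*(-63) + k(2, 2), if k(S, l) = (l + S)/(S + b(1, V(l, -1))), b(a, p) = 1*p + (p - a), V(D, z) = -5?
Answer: 44222/9 ≈ 4913.6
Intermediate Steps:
b(a, p) = -a + 2*p (b(a, p) = p + (p - a) = -a + 2*p)
k(S, l) = (S + l)/(-11 + S) (k(S, l) = (l + S)/(S + (-1*1 + 2*(-5))) = (S + l)/(S + (-1 - 10)) = (S + l)/(S - 11) = (S + l)/(-11 + S))
-78*(-63) + k(2, 2) = -78*(-63) + (2 + 2)/(-11 + 2) = 4914 + 4/(-9) = 4914 - ⅑*4 = 4914 - 4/9 = 44222/9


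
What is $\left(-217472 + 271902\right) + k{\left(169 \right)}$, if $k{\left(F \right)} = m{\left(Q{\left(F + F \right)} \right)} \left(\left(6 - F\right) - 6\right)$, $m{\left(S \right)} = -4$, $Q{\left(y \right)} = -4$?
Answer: $55106$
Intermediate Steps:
$k{\left(F \right)} = 4 F$ ($k{\left(F \right)} = - 4 \left(\left(6 - F\right) - 6\right) = - 4 \left(- F\right) = 4 F$)
$\left(-217472 + 271902\right) + k{\left(169 \right)} = \left(-217472 + 271902\right) + 4 \cdot 169 = 54430 + 676 = 55106$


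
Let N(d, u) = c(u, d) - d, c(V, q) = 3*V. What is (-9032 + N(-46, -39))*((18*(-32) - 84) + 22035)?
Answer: -194576625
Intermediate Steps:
N(d, u) = -d + 3*u (N(d, u) = 3*u - d = -d + 3*u)
(-9032 + N(-46, -39))*((18*(-32) - 84) + 22035) = (-9032 + (-1*(-46) + 3*(-39)))*((18*(-32) - 84) + 22035) = (-9032 + (46 - 117))*((-576 - 84) + 22035) = (-9032 - 71)*(-660 + 22035) = -9103*21375 = -194576625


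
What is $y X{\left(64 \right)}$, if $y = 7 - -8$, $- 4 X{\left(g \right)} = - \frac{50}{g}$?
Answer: $\frac{375}{128} \approx 2.9297$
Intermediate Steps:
$X{\left(g \right)} = \frac{25}{2 g}$ ($X{\left(g \right)} = - \frac{\left(-50\right) \frac{1}{g}}{4} = \frac{25}{2 g}$)
$y = 15$ ($y = 7 + 8 = 15$)
$y X{\left(64 \right)} = 15 \frac{25}{2 \cdot 64} = 15 \cdot \frac{25}{2} \cdot \frac{1}{64} = 15 \cdot \frac{25}{128} = \frac{375}{128}$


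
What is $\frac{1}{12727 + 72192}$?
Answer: $\frac{1}{84919} \approx 1.1776 \cdot 10^{-5}$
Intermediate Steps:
$\frac{1}{12727 + 72192} = \frac{1}{84919}$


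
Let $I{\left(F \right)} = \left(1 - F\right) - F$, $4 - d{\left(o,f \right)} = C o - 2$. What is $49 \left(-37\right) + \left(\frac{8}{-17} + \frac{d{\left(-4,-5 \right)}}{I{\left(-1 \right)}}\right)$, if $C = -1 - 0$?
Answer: $- \frac{92453}{51} \approx -1812.8$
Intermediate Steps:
$C = -1$ ($C = -1 + 0 = -1$)
$d{\left(o,f \right)} = 6 + o$ ($d{\left(o,f \right)} = 4 - \left(- o - 2\right) = 4 - \left(-2 - o\right) = 4 + \left(2 + o\right) = 6 + o$)
$I{\left(F \right)} = 1 - 2 F$
$49 \left(-37\right) + \left(\frac{8}{-17} + \frac{d{\left(-4,-5 \right)}}{I{\left(-1 \right)}}\right) = 49 \left(-37\right) + \left(\frac{8}{-17} + \frac{6 - 4}{1 - -2}\right) = -1813 + \left(8 \left(- \frac{1}{17}\right) + \frac{2}{1 + 2}\right) = -1813 - \left(\frac{8}{17} - \frac{2}{3}\right) = -1813 + \left(- \frac{8}{17} + 2 \cdot \frac{1}{3}\right) = -1813 + \left(- \frac{8}{17} + \frac{2}{3}\right) = -1813 + \frac{10}{51} = - \frac{92453}{51}$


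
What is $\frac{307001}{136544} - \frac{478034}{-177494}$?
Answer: $\frac{59881754995}{12117870368} \approx 4.9416$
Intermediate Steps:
$\frac{307001}{136544} - \frac{478034}{-177494} = 307001 \cdot \frac{1}{136544} - - \frac{239017}{88747} = \frac{307001}{136544} + \frac{239017}{88747} = \frac{59881754995}{12117870368}$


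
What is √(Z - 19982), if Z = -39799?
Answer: I*√59781 ≈ 244.5*I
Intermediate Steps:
√(Z - 19982) = √(-39799 - 19982) = √(-59781) = I*√59781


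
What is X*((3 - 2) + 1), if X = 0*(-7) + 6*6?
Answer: 72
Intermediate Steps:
X = 36 (X = 0 + 36 = 36)
X*((3 - 2) + 1) = 36*((3 - 2) + 1) = 36*(1 + 1) = 36*2 = 72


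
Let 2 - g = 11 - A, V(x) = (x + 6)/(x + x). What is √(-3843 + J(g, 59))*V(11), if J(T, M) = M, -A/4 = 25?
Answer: 17*I*√946/11 ≈ 47.534*I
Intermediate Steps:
A = -100 (A = -4*25 = -100)
V(x) = (6 + x)/(2*x) (V(x) = (6 + x)/((2*x)) = (6 + x)*(1/(2*x)) = (6 + x)/(2*x))
g = -109 (g = 2 - (11 - 1*(-100)) = 2 - (11 + 100) = 2 - 1*111 = 2 - 111 = -109)
√(-3843 + J(g, 59))*V(11) = √(-3843 + 59)*((½)*(6 + 11)/11) = √(-3784)*((½)*(1/11)*17) = (2*I*√946)*(17/22) = 17*I*√946/11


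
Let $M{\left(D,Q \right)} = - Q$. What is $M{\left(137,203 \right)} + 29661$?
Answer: $29458$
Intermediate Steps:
$M{\left(137,203 \right)} + 29661 = \left(-1\right) 203 + 29661 = -203 + 29661 = 29458$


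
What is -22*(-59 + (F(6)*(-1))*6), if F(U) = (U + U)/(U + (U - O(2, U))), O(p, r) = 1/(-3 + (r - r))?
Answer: 52778/37 ≈ 1426.4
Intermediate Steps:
O(p, r) = -⅓ (O(p, r) = 1/(-3 + 0) = 1/(-3) = -⅓)
F(U) = 2*U/(⅓ + 2*U) (F(U) = (U + U)/(U + (U - 1*(-⅓))) = (2*U)/(U + (U + ⅓)) = (2*U)/(U + (⅓ + U)) = (2*U)/(⅓ + 2*U) = 2*U/(⅓ + 2*U))
-22*(-59 + (F(6)*(-1))*6) = -22*(-59 + ((6*6/(1 + 6*6))*(-1))*6) = -22*(-59 + ((6*6/(1 + 36))*(-1))*6) = -22*(-59 + ((6*6/37)*(-1))*6) = -22*(-59 + ((6*6*(1/37))*(-1))*6) = -22*(-59 + ((36/37)*(-1))*6) = -22*(-59 - 36/37*6) = -22*(-59 - 216/37) = -22*(-2399/37) = 52778/37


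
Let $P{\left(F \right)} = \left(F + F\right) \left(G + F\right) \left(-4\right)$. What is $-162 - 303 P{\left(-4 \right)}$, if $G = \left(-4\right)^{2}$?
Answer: $-116514$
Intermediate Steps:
$G = 16$
$P{\left(F \right)} = - 8 F \left(16 + F\right)$ ($P{\left(F \right)} = \left(F + F\right) \left(16 + F\right) \left(-4\right) = 2 F \left(16 + F\right) \left(-4\right) = - 8 F \left(16 + F\right)$)
$-162 - 303 P{\left(-4 \right)} = -162 - 303 \left(\left(-8\right) \left(-4\right) \left(16 - 4\right)\right) = -162 - 303 \left(\left(-8\right) \left(-4\right) 12\right) = -162 - 116352 = -116514$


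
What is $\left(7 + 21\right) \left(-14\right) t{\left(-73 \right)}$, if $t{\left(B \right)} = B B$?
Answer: $-2088968$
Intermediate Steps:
$t{\left(B \right)} = B^{2}$
$\left(7 + 21\right) \left(-14\right) t{\left(-73 \right)} = \left(7 + 21\right) \left(-14\right) \left(-73\right)^{2} = 28 \left(-14\right) 5329 = \left(-392\right) 5329 = -2088968$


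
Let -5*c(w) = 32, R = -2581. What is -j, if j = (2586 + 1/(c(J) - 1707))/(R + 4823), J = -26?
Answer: -22154257/19207214 ≈ -1.1534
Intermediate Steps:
c(w) = -32/5 (c(w) = -⅕*32 = -32/5)
j = 22154257/19207214 (j = (2586 + 1/(-32/5 - 1707))/(-2581 + 4823) = (2586 + 1/(-8567/5))/2242 = (2586 - 5/8567)*(1/2242) = (22154257/8567)*(1/2242) = 22154257/19207214 ≈ 1.1534)
-j = -1*22154257/19207214 = -22154257/19207214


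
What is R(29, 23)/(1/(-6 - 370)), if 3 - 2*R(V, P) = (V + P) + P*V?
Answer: 134608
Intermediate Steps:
R(V, P) = 3/2 - P/2 - V/2 - P*V/2 (R(V, P) = 3/2 - ((V + P) + P*V)/2 = 3/2 - ((P + V) + P*V)/2 = 3/2 - (P + V + P*V)/2 = 3/2 + (-P/2 - V/2 - P*V/2) = 3/2 - P/2 - V/2 - P*V/2)
R(29, 23)/(1/(-6 - 370)) = (3/2 - ½*23 - ½*29 - ½*23*29)/(1/(-6 - 370)) = (3/2 - 23/2 - 29/2 - 667/2)/(1/(-376)) = -358/(-1/376) = -358*(-376) = 134608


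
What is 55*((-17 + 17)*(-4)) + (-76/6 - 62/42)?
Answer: -99/7 ≈ -14.143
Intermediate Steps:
55*((-17 + 17)*(-4)) + (-76/6 - 62/42) = 55*(0*(-4)) + (-76*⅙ - 62*1/42) = 55*0 + (-38/3 - 31/21) = 0 - 99/7 = -99/7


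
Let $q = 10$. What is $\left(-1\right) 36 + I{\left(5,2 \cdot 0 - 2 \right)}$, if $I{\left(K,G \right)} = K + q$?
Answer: $-21$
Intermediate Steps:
$I{\left(K,G \right)} = 10 + K$ ($I{\left(K,G \right)} = K + 10 = 10 + K$)
$\left(-1\right) 36 + I{\left(5,2 \cdot 0 - 2 \right)} = \left(-1\right) 36 + \left(10 + 5\right) = -36 + 15 = -21$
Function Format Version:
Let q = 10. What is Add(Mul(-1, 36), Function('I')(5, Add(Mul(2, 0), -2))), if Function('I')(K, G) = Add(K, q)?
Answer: -21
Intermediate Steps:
Function('I')(K, G) = Add(10, K) (Function('I')(K, G) = Add(K, 10) = Add(10, K))
Add(Mul(-1, 36), Function('I')(5, Add(Mul(2, 0), -2))) = Add(Mul(-1, 36), Add(10, 5)) = Add(-36, 15) = -21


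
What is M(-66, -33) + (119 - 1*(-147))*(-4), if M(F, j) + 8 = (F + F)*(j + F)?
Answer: 11996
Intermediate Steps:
M(F, j) = -8 + 2*F*(F + j) (M(F, j) = -8 + (F + F)*(j + F) = -8 + (2*F)*(F + j) = -8 + 2*F*(F + j))
M(-66, -33) + (119 - 1*(-147))*(-4) = (-8 + 2*(-66)² + 2*(-66)*(-33)) + (119 - 1*(-147))*(-4) = (-8 + 2*4356 + 4356) + (119 + 147)*(-4) = (-8 + 8712 + 4356) + 266*(-4) = 13060 - 1064 = 11996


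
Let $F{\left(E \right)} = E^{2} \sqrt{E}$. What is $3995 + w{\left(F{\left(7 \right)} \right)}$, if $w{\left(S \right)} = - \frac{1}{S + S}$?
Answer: $3995 - \frac{\sqrt{7}}{686} \approx 3995.0$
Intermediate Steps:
$F{\left(E \right)} = E^{\frac{5}{2}}$
$w{\left(S \right)} = - \frac{1}{2 S}$
$3995 + w{\left(F{\left(7 \right)} \right)} = 3995 - \frac{1}{2 \cdot 7^{\frac{5}{2}}} = 3995 - \frac{1}{2 \cdot 49 \sqrt{7}} = 3995 - \frac{\frac{1}{343} \sqrt{7}}{2} = 3995 - \frac{\sqrt{7}}{686}$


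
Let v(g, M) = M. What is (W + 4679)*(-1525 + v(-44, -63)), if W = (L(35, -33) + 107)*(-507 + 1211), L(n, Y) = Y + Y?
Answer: -53266284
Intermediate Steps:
L(n, Y) = 2*Y
W = 28864 (W = (2*(-33) + 107)*(-507 + 1211) = (-66 + 107)*704 = 41*704 = 28864)
(W + 4679)*(-1525 + v(-44, -63)) = (28864 + 4679)*(-1525 - 63) = 33543*(-1588) = -53266284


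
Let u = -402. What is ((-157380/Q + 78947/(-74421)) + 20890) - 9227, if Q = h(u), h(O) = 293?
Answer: 242580323588/21805353 ≈ 11125.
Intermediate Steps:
Q = 293
((-157380/Q + 78947/(-74421)) + 20890) - 9227 = ((-157380/293 + 78947/(-74421)) + 20890) - 9227 = ((-157380*1/293 + 78947*(-1/74421)) + 20890) - 9227 = ((-157380/293 - 78947/74421) + 20890) - 9227 = (-11735508451/21805353 + 20890) - 9227 = 443778315719/21805353 - 9227 = 242580323588/21805353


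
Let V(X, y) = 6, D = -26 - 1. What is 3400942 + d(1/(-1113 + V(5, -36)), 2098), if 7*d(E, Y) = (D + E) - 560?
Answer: 3764749964/1107 ≈ 3.4009e+6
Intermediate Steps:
D = -27
d(E, Y) = -587/7 + E/7 (d(E, Y) = ((-27 + E) - 560)/7 = (-587 + E)/7 = -587/7 + E/7)
3400942 + d(1/(-1113 + V(5, -36)), 2098) = 3400942 + (-587/7 + 1/(7*(-1113 + 6))) = 3400942 + (-587/7 + (⅐)/(-1107)) = 3400942 + (-587/7 + (⅐)*(-1/1107)) = 3400942 + (-587/7 - 1/7749) = 3400942 - 92830/1107 = 3764749964/1107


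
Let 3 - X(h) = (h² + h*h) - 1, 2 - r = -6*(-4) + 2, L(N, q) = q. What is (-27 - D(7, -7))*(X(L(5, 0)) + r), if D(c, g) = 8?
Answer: 700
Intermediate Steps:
r = -24 (r = 2 - (-6*(-4) + 2) = 2 - (24 + 2) = 2 - 1*26 = 2 - 26 = -24)
X(h) = 4 - 2*h² (X(h) = 3 - ((h² + h*h) - 1) = 3 - ((h² + h²) - 1) = 3 - (2*h² - 1) = 3 - (-1 + 2*h²) = 3 + (1 - 2*h²) = 4 - 2*h²)
(-27 - D(7, -7))*(X(L(5, 0)) + r) = (-27 - 1*8)*((4 - 2*0²) - 24) = (-27 - 8)*((4 - 2*0) - 24) = -35*((4 + 0) - 24) = -35*(4 - 24) = -35*(-20) = 700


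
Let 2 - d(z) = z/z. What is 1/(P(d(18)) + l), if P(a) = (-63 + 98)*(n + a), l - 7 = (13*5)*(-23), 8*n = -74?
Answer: -4/7107 ≈ -0.00056283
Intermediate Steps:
n = -37/4 (n = (⅛)*(-74) = -37/4 ≈ -9.2500)
d(z) = 1 (d(z) = 2 - z/z = 2 - 1*1 = 2 - 1 = 1)
l = -1488 (l = 7 + (13*5)*(-23) = 7 + 65*(-23) = 7 - 1495 = -1488)
P(a) = -1295/4 + 35*a (P(a) = (-63 + 98)*(-37/4 + a) = 35*(-37/4 + a) = -1295/4 + 35*a)
1/(P(d(18)) + l) = 1/((-1295/4 + 35*1) - 1488) = 1/((-1295/4 + 35) - 1488) = 1/(-1155/4 - 1488) = 1/(-7107/4) = -4/7107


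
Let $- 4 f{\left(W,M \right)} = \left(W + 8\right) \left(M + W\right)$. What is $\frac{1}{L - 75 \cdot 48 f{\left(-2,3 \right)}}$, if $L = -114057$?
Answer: $- \frac{1}{108657} \approx -9.2033 \cdot 10^{-6}$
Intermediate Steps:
$f{\left(W,M \right)} = - \frac{\left(8 + W\right) \left(M + W\right)}{4}$ ($f{\left(W,M \right)} = - \frac{\left(W + 8\right) \left(M + W\right)}{4} = - \frac{\left(8 + W\right) \left(M + W\right)}{4}$)
$\frac{1}{L - 75 \cdot 48 f{\left(-2,3 \right)}} = \frac{1}{-114057 - 75 \cdot 48 \left(\left(-2\right) 3 - -4 - \frac{\left(-2\right)^{2}}{4} - \frac{3}{4} \left(-2\right)\right)} = \frac{1}{-114057 - 3600 \left(-6 + 4 - 1 + \frac{3}{2}\right)} = \frac{1}{-114057 - 3600 \left(- \frac{3}{2}\right)} = \frac{1}{-114057 - -5400} = \frac{1}{-114057 + 5400} = \frac{1}{-108657} = - \frac{1}{108657}$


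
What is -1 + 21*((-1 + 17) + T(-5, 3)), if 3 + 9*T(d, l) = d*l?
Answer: 293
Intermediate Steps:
T(d, l) = -⅓ + d*l/9 (T(d, l) = -⅓ + (d*l)/9 = -⅓ + d*l/9)
-1 + 21*((-1 + 17) + T(-5, 3)) = -1 + 21*((-1 + 17) + (-⅓ + (⅑)*(-5)*3)) = -1 + 21*(16 + (-⅓ - 5/3)) = -1 + 21*(16 - 2) = -1 + 21*14 = -1 + 294 = 293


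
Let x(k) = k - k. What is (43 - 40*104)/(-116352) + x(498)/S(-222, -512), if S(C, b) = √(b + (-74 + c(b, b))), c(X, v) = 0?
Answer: 4117/116352 ≈ 0.035384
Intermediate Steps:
S(C, b) = √(-74 + b) (S(C, b) = √(b + (-74 + 0)) = √(b - 74) = √(-74 + b))
x(k) = 0
(43 - 40*104)/(-116352) + x(498)/S(-222, -512) = (43 - 40*104)/(-116352) + 0/(√(-74 - 512)) = (43 - 4160)*(-1/116352) + 0/(√(-586)) = -4117*(-1/116352) + 0/((I*√586)) = 4117/116352 + 0*(-I*√586/586) = 4117/116352 + 0 = 4117/116352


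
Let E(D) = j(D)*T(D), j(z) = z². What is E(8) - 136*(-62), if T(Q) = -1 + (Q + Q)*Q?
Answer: 16560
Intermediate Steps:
T(Q) = -1 + 2*Q² (T(Q) = -1 + (2*Q)*Q = -1 + 2*Q²)
E(D) = D²*(-1 + 2*D²)
E(8) - 136*(-62) = (-1*8² + 2*8⁴) - 136*(-62) = (-1*64 + 2*4096) + 8432 = (-64 + 8192) + 8432 = 8128 + 8432 = 16560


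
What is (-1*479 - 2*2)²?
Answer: 233289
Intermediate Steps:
(-1*479 - 2*2)² = (-479 - 4)² = (-483)² = 233289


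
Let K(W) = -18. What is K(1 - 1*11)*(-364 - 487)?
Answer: 15318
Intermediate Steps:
K(1 - 1*11)*(-364 - 487) = -18*(-364 - 487) = -18*(-851) = 15318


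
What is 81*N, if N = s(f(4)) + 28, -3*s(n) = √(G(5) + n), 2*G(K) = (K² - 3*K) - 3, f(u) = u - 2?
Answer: 2268 - 27*√22/2 ≈ 2204.7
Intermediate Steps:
f(u) = -2 + u
G(K) = -3/2 + K²/2 - 3*K/2 (G(K) = ((K² - 3*K) - 3)/2 = (-3 + K² - 3*K)/2 = -3/2 + K²/2 - 3*K/2)
s(n) = -√(7/2 + n)/3 (s(n) = -√((-3/2 + (½)*5² - 3/2*5) + n)/3 = -√((-3/2 + (½)*25 - 15/2) + n)/3 = -√((-3/2 + 25/2 - 15/2) + n)/3 = -√(7/2 + n)/3)
N = 28 - √22/6 (N = -√(14 + 4*(-2 + 4))/6 + 28 = -√(14 + 4*2)/6 + 28 = -√(14 + 8)/6 + 28 = -√22/6 + 28 = 28 - √22/6 ≈ 27.218)
81*N = 81*(28 - √22/6) = 2268 - 27*√22/2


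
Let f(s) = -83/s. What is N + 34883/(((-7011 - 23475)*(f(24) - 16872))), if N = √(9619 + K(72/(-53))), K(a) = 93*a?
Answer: 139532/2057860891 + √26664883/53 ≈ 97.430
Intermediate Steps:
N = √26664883/53 (N = √(9619 + 93*(72/(-53))) = √(9619 + 93*(72*(-1/53))) = √(9619 + 93*(-72/53)) = √(9619 - 6696/53) = √(503111/53) = √26664883/53 ≈ 97.430)
N + 34883/(((-7011 - 23475)*(f(24) - 16872))) = √26664883/53 + 34883/(((-7011 - 23475)*(-83/24 - 16872))) = √26664883/53 + 34883/((-30486*(-83*1/24 - 16872))) = √26664883/53 + 34883/((-30486*(-83/24 - 16872))) = √26664883/53 + 34883/((-30486*(-405011/24))) = √26664883/53 + 34883/(2057860891/4) = √26664883/53 + 34883*(4/2057860891) = √26664883/53 + 139532/2057860891 = 139532/2057860891 + √26664883/53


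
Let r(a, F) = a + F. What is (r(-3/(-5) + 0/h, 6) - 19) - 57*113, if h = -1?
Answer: -32267/5 ≈ -6453.4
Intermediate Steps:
r(a, F) = F + a
(r(-3/(-5) + 0/h, 6) - 19) - 57*113 = ((6 + (-3/(-5) + 0/(-1))) - 19) - 57*113 = ((6 + (-3*(-⅕) + 0*(-1))) - 19) - 6441 = ((6 + (⅗ + 0)) - 19) - 6441 = ((6 + ⅗) - 19) - 6441 = (33/5 - 19) - 6441 = -62/5 - 6441 = -32267/5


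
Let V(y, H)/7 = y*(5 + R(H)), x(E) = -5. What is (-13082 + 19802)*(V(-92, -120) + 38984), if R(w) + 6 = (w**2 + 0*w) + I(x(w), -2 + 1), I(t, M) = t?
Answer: -62030653440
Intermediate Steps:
R(w) = -11 + w**2 (R(w) = -6 + ((w**2 + 0*w) - 5) = -6 + ((w**2 + 0) - 5) = -6 + (w**2 - 5) = -6 + (-5 + w**2) = -11 + w**2)
V(y, H) = 7*y*(-6 + H**2) (V(y, H) = 7*(y*(5 + (-11 + H**2))) = 7*(y*(-6 + H**2)) = 7*y*(-6 + H**2))
(-13082 + 19802)*(V(-92, -120) + 38984) = (-13082 + 19802)*(7*(-92)*(-6 + (-120)**2) + 38984) = 6720*(7*(-92)*(-6 + 14400) + 38984) = 6720*(7*(-92)*14394 + 38984) = 6720*(-9269736 + 38984) = 6720*(-9230752) = -62030653440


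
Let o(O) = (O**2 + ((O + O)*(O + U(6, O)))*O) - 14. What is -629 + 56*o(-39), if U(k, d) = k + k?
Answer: -4515741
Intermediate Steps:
U(k, d) = 2*k
o(O) = -14 + O**2 + 2*O**2*(12 + O) (o(O) = (O**2 + ((O + O)*(O + 2*6))*O) - 14 = (O**2 + ((2*O)*(O + 12))*O) - 14 = (O**2 + ((2*O)*(12 + O))*O) - 14 = (O**2 + (2*O*(12 + O))*O) - 14 = (O**2 + 2*O**2*(12 + O)) - 14 = -14 + O**2 + 2*O**2*(12 + O))
-629 + 56*o(-39) = -629 + 56*(-14 + 2*(-39)**3 + 25*(-39)**2) = -629 + 56*(-14 + 2*(-59319) + 25*1521) = -629 + 56*(-14 - 118638 + 38025) = -629 + 56*(-80627) = -629 - 4515112 = -4515741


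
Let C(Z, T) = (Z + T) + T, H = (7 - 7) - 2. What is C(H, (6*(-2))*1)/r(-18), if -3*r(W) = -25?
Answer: -78/25 ≈ -3.1200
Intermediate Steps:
H = -2 (H = 0 - 2 = -2)
r(W) = 25/3 (r(W) = -⅓*(-25) = 25/3)
C(Z, T) = Z + 2*T (C(Z, T) = (T + Z) + T = Z + 2*T)
C(H, (6*(-2))*1)/r(-18) = (-2 + 2*((6*(-2))*1))/(25/3) = (-2 + 2*(-12*1))*(3/25) = (-2 + 2*(-12))*(3/25) = (-2 - 24)*(3/25) = -26*3/25 = -78/25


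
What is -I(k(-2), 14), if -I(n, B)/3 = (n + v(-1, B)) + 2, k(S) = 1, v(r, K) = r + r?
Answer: 3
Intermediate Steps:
v(r, K) = 2*r
I(n, B) = -3*n (I(n, B) = -3*((n + 2*(-1)) + 2) = -3*((n - 2) + 2) = -3*((-2 + n) + 2) = -3*n)
-I(k(-2), 14) = -(-3) = -1*(-3) = 3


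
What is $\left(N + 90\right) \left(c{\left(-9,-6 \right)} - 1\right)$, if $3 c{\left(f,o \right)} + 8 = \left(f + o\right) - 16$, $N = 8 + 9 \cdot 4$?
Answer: $-1876$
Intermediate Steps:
$N = 44$ ($N = 8 + 36 = 44$)
$c{\left(f,o \right)} = -8 + \frac{f}{3} + \frac{o}{3}$ ($c{\left(f,o \right)} = - \frac{8}{3} + \frac{\left(f + o\right) - 16}{3} = - \frac{8}{3} + \frac{-16 + f + o}{3} = - \frac{8}{3} + \left(- \frac{16}{3} + \frac{f}{3} + \frac{o}{3}\right) = -8 + \frac{f}{3} + \frac{o}{3}$)
$\left(N + 90\right) \left(c{\left(-9,-6 \right)} - 1\right) = \left(44 + 90\right) \left(\left(-8 + \frac{1}{3} \left(-9\right) + \frac{1}{3} \left(-6\right)\right) - 1\right) = 134 \left(\left(-8 - 3 - 2\right) - 1\right) = 134 \left(-13 - 1\right) = 134 \left(-14\right) = -1876$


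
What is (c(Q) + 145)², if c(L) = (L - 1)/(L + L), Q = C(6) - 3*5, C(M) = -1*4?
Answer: 7645225/361 ≈ 21178.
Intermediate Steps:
C(M) = -4
Q = -19 (Q = -4 - 3*5 = -4 - 15 = -19)
c(L) = (-1 + L)/(2*L) (c(L) = (-1 + L)/((2*L)) = (-1 + L)*(1/(2*L)) = (-1 + L)/(2*L))
(c(Q) + 145)² = ((½)*(-1 - 19)/(-19) + 145)² = ((½)*(-1/19)*(-20) + 145)² = (10/19 + 145)² = (2765/19)² = 7645225/361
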